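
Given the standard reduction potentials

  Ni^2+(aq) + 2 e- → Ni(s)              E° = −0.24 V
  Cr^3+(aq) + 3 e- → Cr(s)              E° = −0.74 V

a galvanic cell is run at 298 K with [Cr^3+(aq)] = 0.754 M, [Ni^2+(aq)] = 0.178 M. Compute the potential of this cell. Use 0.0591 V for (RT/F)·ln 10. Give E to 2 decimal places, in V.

Ni²⁺/Ni is reduced (cathode, E° = −0.24 V) and Cr³⁺/Cr is oxidized (anode).
E°cell = E°cat − E°an = −0.24 − (−0.74) = +0.50 V; n = 6.
The balanced reaction is 3 Ni^2+(aq) + 2 Cr(s) → 3 Ni(s) + 2 Cr^3+(aq), so Q = [Cr^3+(aq)]^2 / [Ni^2+(aq)]^3 = 101 and log Q = 2.003.
E = E° − (0.0591/n)·log Q = +0.50 − (0.0591/6)(2.003) = +0.48 V.

+0.48 V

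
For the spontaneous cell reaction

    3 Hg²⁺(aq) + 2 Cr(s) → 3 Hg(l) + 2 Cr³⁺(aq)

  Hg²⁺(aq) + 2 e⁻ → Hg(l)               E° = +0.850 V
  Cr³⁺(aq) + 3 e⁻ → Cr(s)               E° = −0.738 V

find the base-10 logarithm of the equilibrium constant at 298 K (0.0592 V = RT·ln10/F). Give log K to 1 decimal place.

The Hg²⁺/Hg couple is reduced (cathode); E°cell = +0.850 − (−0.738) = +1.588 V with n = 6.
At equilibrium E = 0, so log K = nE°cell / 0.0592 = (6)(+1.588) / 0.0592 = 160.9.

log K = 160.9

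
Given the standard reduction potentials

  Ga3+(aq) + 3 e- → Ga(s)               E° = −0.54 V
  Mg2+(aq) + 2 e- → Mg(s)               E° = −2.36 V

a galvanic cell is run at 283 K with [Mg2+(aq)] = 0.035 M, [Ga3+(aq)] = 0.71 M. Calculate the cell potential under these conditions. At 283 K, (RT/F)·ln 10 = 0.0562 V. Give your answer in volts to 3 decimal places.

+1.858 V

Since E°(Ga³⁺/Ga) > E°(Mg²⁺/Mg), Ga³⁺/Ga serves as the cathode.
E°cell = −0.54 − (−2.36) = +1.82 V, with n = 6 electrons transferred.
The balanced reaction is 2 Ga3+(aq) + 3 Mg(s) → 2 Ga(s) + 3 Mg2+(aq), so Q = [Mg2+(aq)]^3 / [Ga3+(aq)]^2 = 8.51×10^−5 and log Q = −4.070.
E = E° − (0.0562/n)·log Q = +1.82 − (0.0562/6)(−4.070) = +1.858 V.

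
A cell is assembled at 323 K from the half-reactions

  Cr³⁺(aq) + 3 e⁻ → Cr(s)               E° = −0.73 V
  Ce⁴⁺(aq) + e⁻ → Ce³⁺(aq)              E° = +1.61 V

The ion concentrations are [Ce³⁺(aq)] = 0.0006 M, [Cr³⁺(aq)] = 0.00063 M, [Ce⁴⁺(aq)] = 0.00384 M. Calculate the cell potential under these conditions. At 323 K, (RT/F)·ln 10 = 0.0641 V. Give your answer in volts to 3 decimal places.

Since E°(Ce⁴⁺/Ce³⁺) > E°(Cr³⁺/Cr), Ce⁴⁺/Ce³⁺ serves as the cathode.
The standard potential is +1.61 − (−0.73) = +2.34 V and the balanced reaction transfers n = 3 electrons.
The balanced reaction is 3 Ce⁴⁺(aq) + Cr(s) → 3 Ce³⁺(aq) + Cr³⁺(aq), so Q = ([Ce³⁺(aq)]^3·[Cr³⁺(aq)]) / [Ce⁴⁺(aq)]^3 = 2.4×10^−6 and log Q = −5.619.
E = E° − (0.0641/n)·log Q = +2.34 − (0.0641/3)(−5.619) = +2.460 V.

+2.460 V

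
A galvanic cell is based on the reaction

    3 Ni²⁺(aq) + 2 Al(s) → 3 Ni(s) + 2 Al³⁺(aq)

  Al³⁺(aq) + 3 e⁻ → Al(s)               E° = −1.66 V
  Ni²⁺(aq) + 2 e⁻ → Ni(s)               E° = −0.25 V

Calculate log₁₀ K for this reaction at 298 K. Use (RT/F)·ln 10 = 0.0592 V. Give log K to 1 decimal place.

log K = 142.9

The Ni²⁺/Ni couple is reduced (cathode); E°cell = −0.25 − (−1.66) = +1.41 V with n = 6.
At equilibrium E = 0, so log K = nE°cell / 0.0592 = (6)(+1.41) / 0.0592 = 142.9.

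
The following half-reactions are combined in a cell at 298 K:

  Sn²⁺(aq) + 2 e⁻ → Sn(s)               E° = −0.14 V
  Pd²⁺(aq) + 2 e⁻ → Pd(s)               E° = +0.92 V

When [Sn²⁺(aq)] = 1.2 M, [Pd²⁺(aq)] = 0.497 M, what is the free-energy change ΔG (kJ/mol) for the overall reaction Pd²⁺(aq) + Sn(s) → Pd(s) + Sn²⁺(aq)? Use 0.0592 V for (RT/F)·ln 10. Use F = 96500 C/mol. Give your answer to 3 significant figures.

−202 kJ/mol

With Pd²⁺/Pd reduced at the cathode, E°cell = +0.92 − (−0.14) = +1.06 V and n = 2.
Here Q = [Sn²⁺(aq)] / [Pd²⁺(aq)] = 2.41 (log Q = 0.383), giving E = +1.06 − (0.0592/2)·(0.383) = +1.0487 V.
Finally ΔG = −nFE = −(2)(96500 C/mol)(+1.0487 V) = −202 kJ/mol.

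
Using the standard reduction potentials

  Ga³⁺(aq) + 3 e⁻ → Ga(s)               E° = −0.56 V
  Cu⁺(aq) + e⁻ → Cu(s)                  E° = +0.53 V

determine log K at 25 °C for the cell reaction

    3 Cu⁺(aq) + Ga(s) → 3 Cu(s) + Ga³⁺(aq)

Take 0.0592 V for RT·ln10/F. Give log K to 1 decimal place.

The Cu⁺/Cu couple is reduced (cathode); E°cell = +0.53 − (−0.56) = +1.09 V with n = 3.
At equilibrium E = 0, so log K = nE°cell / 0.0592 = (3)(+1.09) / 0.0592 = 55.2.

log K = 55.2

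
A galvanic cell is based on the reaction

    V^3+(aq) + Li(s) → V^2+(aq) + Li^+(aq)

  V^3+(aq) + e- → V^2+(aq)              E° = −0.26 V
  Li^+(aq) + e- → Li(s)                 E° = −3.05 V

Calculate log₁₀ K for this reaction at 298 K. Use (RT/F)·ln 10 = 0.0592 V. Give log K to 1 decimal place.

The V³⁺/V²⁺ couple is reduced (cathode); E°cell = −0.26 − (−3.05) = +2.79 V with n = 1.
At equilibrium E = 0, so log K = nE°cell / 0.0592 = (1)(+2.79) / 0.0592 = 47.1.

log K = 47.1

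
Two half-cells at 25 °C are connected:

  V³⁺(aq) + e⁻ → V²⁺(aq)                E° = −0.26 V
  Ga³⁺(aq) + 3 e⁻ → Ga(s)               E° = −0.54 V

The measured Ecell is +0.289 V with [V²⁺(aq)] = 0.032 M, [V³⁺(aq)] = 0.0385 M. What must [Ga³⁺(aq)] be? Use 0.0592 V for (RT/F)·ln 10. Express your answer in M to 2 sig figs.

0.61 M

The V³⁺/V²⁺ couple has the larger reduction potential, so it is the cathode: E°cell = −0.26 − (−0.54) = +0.28 V and n = 3.
From the Nernst equation, log Q = n(E° − E)/0.0592 = 3·(+0.28 − (+0.289))/0.0592 = −0.456.
The balanced reaction is 3 V³⁺(aq) + Ga(s) → 3 V²⁺(aq) + Ga³⁺(aq), so Q = ([V²⁺(aq)]^3·[Ga³⁺(aq)]) / [V³⁺(aq)]^3.
Solving for the unknown gives log [Ga³⁺(aq)] = −0.215, so [Ga³⁺(aq)] ≈ 0.61 M.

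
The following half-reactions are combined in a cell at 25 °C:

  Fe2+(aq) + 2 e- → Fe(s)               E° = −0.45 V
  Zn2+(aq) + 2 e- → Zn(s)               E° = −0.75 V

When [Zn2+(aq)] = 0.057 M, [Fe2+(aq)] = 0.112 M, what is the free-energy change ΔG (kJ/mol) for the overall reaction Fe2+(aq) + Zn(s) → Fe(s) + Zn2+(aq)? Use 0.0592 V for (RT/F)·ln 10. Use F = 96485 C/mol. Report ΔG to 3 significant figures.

−59.6 kJ/mol

The standard cell potential is −0.45 − (−0.75) = +0.30 V, with n = 2 electrons in the balanced equation.
Q = [Zn2+(aq)] / [Fe2+(aq)] = 0.509, so log Q = −0.293 and E = +0.30 − (0.0592/2)(−0.293) = +0.3087 V.
Then ΔG = −nFE = −2 × 96485 × +0.3087 J/mol = −59.6 kJ/mol.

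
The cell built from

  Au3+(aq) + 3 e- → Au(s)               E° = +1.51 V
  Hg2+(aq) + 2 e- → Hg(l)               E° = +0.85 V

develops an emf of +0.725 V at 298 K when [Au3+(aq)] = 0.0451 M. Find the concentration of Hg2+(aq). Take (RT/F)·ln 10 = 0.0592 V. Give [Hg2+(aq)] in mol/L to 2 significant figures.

The Au³⁺/Au couple has the larger reduction potential, so it is the cathode: E°cell = +1.51 − (+0.85) = +0.66 V and n = 6.
From the Nernst equation, log Q = n(E° − E)/0.0592 = 6·(+0.66 − (+0.725))/0.0592 = −6.588.
The balanced reaction is 2 Au3+(aq) + 3 Hg(l) → 2 Au(s) + 3 Hg2+(aq), so Q = [Hg2+(aq)]^3 / [Au3+(aq)]^2.
Solving for the unknown gives log [Hg2+(aq)] = −3.093, so [Hg2+(aq)] ≈ 0.00081 M.

0.00081 M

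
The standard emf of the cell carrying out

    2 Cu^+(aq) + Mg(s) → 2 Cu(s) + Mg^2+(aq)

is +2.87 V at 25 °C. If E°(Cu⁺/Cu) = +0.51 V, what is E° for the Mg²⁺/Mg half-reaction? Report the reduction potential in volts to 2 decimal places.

In the reaction as written the Cu⁺/Cu couple is reduced (cathode) and Mg²⁺/Mg is oxidized (anode), so E°cell = E°(Cu⁺/Cu) − E°(Mg²⁺/Mg).
E°(Mg²⁺/Mg) = E°(cathode) − E°cell = +0.51 − (+2.87) = −2.36 V.

−2.36 V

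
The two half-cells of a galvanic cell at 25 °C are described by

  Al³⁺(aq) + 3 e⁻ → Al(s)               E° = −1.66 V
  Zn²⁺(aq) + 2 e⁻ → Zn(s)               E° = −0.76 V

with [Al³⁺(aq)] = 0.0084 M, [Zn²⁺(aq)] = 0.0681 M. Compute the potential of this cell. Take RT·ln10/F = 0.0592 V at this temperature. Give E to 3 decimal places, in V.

+0.906 V

The Zn²⁺/Zn couple has the more positive E°, so it is the cathode; Al³⁺/Al is the anode.
E°cell = −0.76 − (−1.66) = +0.90 V, with n = 6 electrons transferred.
For the overall reaction 3 Zn²⁺(aq) + 2 Al(s) → 3 Zn(s) + 2 Al³⁺(aq), Q = [Al³⁺(aq)]^2 / [Zn²⁺(aq)]^3 = 0.223, giving log Q = −0.651.
E = E° − (0.0592/n)·log Q = +0.90 − (0.0592/6)(−0.651) = +0.906 V.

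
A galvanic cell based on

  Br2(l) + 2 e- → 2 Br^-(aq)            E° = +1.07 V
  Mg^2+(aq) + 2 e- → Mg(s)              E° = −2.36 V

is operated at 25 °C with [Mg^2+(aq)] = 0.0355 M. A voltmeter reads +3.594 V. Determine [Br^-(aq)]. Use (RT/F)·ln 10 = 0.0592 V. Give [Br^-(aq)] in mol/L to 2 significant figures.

With Br₂/Br⁻ at the cathode and Mg²⁺/Mg at the anode, E°cell = +1.07 − (−2.36) = +3.43 V (n = 2).
From the Nernst equation, log Q = n(E° − E)/0.0592 = 2·(+3.43 − (+3.594))/0.0592 = −5.541.
Balancing electrons gives Br2(l) + Mg(s) → 2 Br^-(aq) + Mg^2+(aq); thus Q = [Br^-(aq)]^2·[Mg^2+(aq)].
Substituting the known concentrations and solving, log [Br^-(aq)] = −2.046 and [Br^-(aq)] = 0.0090 M.

0.0090 M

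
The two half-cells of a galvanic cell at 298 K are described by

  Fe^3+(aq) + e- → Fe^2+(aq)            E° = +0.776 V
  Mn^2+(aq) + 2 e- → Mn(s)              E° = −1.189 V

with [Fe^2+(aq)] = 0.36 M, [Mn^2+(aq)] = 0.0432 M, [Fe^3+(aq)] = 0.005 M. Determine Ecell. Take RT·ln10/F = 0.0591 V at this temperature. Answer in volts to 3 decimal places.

+1.896 V

Since E°(Fe³⁺/Fe²⁺) > E°(Mn²⁺/Mn), Fe³⁺/Fe²⁺ serves as the cathode.
E°cell = +0.776 − (−1.189) = +1.965 V, with n = 2 electrons transferred.
The balanced reaction is 2 Fe^3+(aq) + Mn(s) → 2 Fe^2+(aq) + Mn^2+(aq), so Q = ([Fe^2+(aq)]^2·[Mn^2+(aq)]) / [Fe^3+(aq)]^2 = 224 and log Q = 2.350.
Applying E = E° − (RT ln10/nF)·log Q gives +1.965 − (0.0591/2)(2.350) = +1.896 V.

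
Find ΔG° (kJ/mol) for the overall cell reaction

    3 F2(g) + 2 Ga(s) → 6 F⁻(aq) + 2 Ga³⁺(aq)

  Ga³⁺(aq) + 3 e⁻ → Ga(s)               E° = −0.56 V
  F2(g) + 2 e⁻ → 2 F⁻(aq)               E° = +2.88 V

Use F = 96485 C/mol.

−1991 kJ/mol

In the reaction as written F2(g) is reduced, so the F₂/F⁻ couple is the cathode and Ga³⁺/Ga is the anode.
E°cell = +2.88 − (−0.56) = +3.44 V; balancing electrons gives n = 6.
ΔG° = −nFE°cell = −(6)(96485)(+3.44) J/mol = −1991 kJ/mol.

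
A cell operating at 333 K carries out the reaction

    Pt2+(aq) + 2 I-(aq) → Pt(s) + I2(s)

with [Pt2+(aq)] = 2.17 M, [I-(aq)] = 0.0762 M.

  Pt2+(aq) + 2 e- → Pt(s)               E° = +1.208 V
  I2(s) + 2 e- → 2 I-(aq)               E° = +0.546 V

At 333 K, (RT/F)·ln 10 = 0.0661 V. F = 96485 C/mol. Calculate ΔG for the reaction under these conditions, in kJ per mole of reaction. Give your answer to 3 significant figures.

−116 kJ/mol

With Pt²⁺/Pt reduced at the cathode, E°cell = +1.208 − (+0.546) = +0.662 V and n = 2.
The reaction quotient is 1 / ([Pt2+(aq)]·[I-(aq)]^2) = 79.4; by Nernst, E = +0.662 − (0.0661/2)(1.900) = +0.5992 V.
Then ΔG = −nFE = −2 × 96485 × +0.5992 J/mol = −116 kJ/mol.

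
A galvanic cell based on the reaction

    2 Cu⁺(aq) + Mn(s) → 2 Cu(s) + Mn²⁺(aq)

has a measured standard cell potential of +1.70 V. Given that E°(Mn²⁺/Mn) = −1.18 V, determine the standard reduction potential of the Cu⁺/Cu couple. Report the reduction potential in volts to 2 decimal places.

+0.52 V

In the reaction as written the Cu⁺/Cu couple is reduced (cathode) and Mn²⁺/Mn is oxidized (anode), so E°cell = E°(Cu⁺/Cu) − E°(Mn²⁺/Mn).
E°(Cu⁺/Cu) = E°cell + E°(anode) = +1.70 + (−1.18) = +0.52 V.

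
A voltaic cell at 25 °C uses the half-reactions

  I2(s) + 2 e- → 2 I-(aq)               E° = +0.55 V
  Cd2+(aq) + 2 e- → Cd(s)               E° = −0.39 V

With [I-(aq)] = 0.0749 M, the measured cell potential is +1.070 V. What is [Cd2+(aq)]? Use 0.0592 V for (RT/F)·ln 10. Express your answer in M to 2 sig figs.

I₂/I⁻ is the cathode (higher E°); E°cell = +0.55 − (−0.39) = +0.94 V with n = 2.
Rearranging E = E° − (0.0592/n)·log Q gives log Q = 2(+0.94 − (+1.070))/0.0592 = −4.392.
For I2(s) + Cd(s) → 2 I-(aq) + Cd2+(aq), the reaction quotient is Q = [I-(aq)]^2·[Cd2+(aq)].
Substituting the known concentrations and solving, log [Cd2+(aq)] = −2.141 and [Cd2+(aq)] = 0.0072 M.

0.0072 M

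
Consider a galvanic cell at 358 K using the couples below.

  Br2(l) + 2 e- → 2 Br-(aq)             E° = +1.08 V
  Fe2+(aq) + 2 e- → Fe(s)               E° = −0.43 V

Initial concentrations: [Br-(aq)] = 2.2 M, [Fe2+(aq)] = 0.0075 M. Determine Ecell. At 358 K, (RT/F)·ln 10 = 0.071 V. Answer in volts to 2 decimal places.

+1.56 V

Br₂/Br⁻ is reduced (cathode, E° = +1.08 V) and Fe²⁺/Fe is oxidized (anode).
The standard potential is +1.08 − (−0.43) = +1.51 V and the balanced reaction transfers n = 2 electrons.
The balanced reaction is Br2(l) + Fe(s) → 2 Br-(aq) + Fe2+(aq), so Q = [Br-(aq)]^2·[Fe2+(aq)] = 0.0363 and log Q = −1.440.
Applying E = E° − (RT ln10/nF)·log Q gives +1.51 − (0.071/2)(−1.440) = +1.56 V.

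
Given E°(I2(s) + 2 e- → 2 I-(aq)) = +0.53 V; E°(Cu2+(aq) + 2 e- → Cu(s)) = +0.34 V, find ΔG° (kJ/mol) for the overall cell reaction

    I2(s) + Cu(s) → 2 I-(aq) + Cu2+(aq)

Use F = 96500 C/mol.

−36.7 kJ/mol

In the reaction as written I2(s) is reduced, so the I₂/I⁻ couple is the cathode and Cu²⁺/Cu is the anode.
E°cell = +0.53 − (+0.34) = +0.19 V; balancing electrons gives n = 2.
ΔG° = −nFE°cell = −(2)(96500)(+0.19) J/mol = −36.7 kJ/mol.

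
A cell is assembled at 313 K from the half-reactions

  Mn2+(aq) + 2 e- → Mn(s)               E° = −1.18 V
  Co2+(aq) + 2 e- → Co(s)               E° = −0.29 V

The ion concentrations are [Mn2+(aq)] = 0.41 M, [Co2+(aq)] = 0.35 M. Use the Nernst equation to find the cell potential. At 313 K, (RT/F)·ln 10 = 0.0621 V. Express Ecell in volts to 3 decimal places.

Since E°(Co²⁺/Co) > E°(Mn²⁺/Mn), Co²⁺/Co serves as the cathode.
The standard potential is −0.29 − (−1.18) = +0.89 V and the balanced reaction transfers n = 2 electrons.
For the overall reaction Co2+(aq) + Mn(s) → Co(s) + Mn2+(aq), Q = [Mn2+(aq)] / [Co2+(aq)] = 1.17, giving log Q = 0.069.
E = E° − (0.0621/n)·log Q = +0.89 − (0.0621/2)(0.069) = +0.888 V.

+0.888 V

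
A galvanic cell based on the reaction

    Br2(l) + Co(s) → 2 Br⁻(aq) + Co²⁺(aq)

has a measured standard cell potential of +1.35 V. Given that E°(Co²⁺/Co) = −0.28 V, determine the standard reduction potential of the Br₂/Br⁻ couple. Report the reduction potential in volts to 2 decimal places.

+1.07 V

In the reaction as written the Br₂/Br⁻ couple is reduced (cathode) and Co²⁺/Co is oxidized (anode), so E°cell = E°(Br₂/Br⁻) − E°(Co²⁺/Co).
E°(Br₂/Br⁻) = E°cell + E°(anode) = +1.35 + (−0.28) = +1.07 V.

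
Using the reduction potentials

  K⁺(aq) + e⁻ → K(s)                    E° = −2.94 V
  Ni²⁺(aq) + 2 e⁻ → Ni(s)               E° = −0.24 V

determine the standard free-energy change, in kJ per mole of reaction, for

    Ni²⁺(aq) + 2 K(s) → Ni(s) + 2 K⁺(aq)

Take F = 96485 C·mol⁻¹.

−521 kJ/mol

In the reaction as written Ni²⁺(aq) is reduced, so the Ni²⁺/Ni couple is the cathode and K⁺/K is the anode.
E°cell = −0.24 − (−2.94) = +2.70 V; balancing electrons gives n = 2.
ΔG° = −nFE°cell = −(2)(96485)(+2.70) J/mol = −521 kJ/mol.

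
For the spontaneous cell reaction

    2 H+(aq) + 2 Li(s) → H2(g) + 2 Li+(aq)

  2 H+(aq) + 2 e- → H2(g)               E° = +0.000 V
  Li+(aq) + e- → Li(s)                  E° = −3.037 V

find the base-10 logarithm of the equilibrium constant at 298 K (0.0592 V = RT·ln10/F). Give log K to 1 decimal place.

log K = 102.6

The 2H⁺/H₂ couple is reduced (cathode); E°cell = +0.000 − (−3.037) = +3.037 V with n = 2.
At equilibrium E = 0, so log K = nE°cell / 0.0592 = (2)(+3.037) / 0.0592 = 102.6.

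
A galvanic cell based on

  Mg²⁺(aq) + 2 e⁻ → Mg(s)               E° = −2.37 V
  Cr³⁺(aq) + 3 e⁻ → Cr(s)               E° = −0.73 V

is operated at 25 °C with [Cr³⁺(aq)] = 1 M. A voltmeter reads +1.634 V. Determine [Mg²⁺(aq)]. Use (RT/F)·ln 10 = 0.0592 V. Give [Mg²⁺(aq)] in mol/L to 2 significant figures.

1.6 M

With Cr³⁺/Cr at the cathode and Mg²⁺/Mg at the anode, E°cell = −0.73 − (−2.37) = +1.64 V (n = 6).
Rearranging E = E° − (0.0592/n)·log Q gives log Q = 6(+1.64 − (+1.634))/0.0592 = 0.608.
The balanced reaction is 2 Cr³⁺(aq) + 3 Mg(s) → 2 Cr(s) + 3 Mg²⁺(aq), so Q = [Mg²⁺(aq)]^3 / [Cr³⁺(aq)]^2.
Solving for the unknown gives log [Mg²⁺(aq)] = 0.203, so [Mg²⁺(aq)] ≈ 1.6 M.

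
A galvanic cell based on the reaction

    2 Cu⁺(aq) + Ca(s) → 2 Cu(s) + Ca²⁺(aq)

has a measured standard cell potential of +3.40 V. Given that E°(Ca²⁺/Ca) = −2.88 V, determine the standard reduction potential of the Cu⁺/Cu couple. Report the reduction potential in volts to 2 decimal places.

In the reaction as written the Cu⁺/Cu couple is reduced (cathode) and Ca²⁺/Ca is oxidized (anode), so E°cell = E°(Cu⁺/Cu) − E°(Ca²⁺/Ca).
E°(Cu⁺/Cu) = E°cell + E°(anode) = +3.40 + (−2.88) = +0.52 V.

+0.52 V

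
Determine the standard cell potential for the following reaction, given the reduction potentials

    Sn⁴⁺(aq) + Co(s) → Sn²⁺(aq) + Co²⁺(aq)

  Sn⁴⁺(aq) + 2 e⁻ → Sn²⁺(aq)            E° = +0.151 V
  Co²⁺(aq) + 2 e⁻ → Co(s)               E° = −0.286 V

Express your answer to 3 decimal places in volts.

In the reaction as written, Sn⁴⁺(aq) is reduced (cathode) and Co²⁺(aq) is produced by oxidation at the anode.
E°cell = E°(cathode) − E°(anode) = +0.151 − (−0.286) = +0.437 V.
The positive value indicates the reaction is spontaneous as written.

+0.437 V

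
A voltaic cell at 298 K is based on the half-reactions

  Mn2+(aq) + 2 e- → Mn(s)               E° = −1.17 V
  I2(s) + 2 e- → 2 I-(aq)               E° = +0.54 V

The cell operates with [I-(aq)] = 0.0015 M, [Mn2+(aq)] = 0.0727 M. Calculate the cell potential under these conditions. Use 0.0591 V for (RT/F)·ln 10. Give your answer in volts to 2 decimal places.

I₂/I⁻ is reduced (cathode, E° = +0.54 V) and Mn²⁺/Mn is oxidized (anode).
E°cell = E°cat − E°an = +0.54 − (−1.17) = +1.71 V; n = 2.
Balancing gives I2(s) + Mn(s) → 2 I-(aq) + Mn2+(aq); hence Q = [I-(aq)]^2·[Mn2+(aq)] = 1.64×10^−7 (log Q = −6.786).
Applying E = E° − (RT ln10/nF)·log Q gives +1.71 − (0.0591/2)(−6.786) = +1.91 V.

+1.91 V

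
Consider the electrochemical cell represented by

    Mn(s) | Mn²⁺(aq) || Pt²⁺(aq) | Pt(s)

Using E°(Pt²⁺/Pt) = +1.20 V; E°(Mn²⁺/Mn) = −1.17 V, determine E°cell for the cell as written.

By convention the left-hand electrode in cell notation is the anode (oxidation) and the right-hand electrode is the cathode (reduction).
E°cell = E°(right) − E°(left) = +1.20 − (−1.17) = +2.37 V.

+2.37 V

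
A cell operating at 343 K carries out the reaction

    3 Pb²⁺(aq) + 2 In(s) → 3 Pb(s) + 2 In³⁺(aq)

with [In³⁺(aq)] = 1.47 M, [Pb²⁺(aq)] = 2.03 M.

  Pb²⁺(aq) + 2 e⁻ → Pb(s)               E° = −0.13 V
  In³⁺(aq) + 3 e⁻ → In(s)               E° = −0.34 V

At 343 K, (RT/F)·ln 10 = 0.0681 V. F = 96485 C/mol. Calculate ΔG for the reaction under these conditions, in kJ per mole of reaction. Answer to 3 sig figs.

E°cell = −0.13 − (−0.34) = +0.21 V; the balanced reaction transfers n = 6 electrons.
Here Q = [In³⁺(aq)]^2 / [Pb²⁺(aq)]^3 = 0.258 (log Q = −0.588), giving E = +0.21 − (0.0681/6)·(−0.588) = +0.2167 V.
Then ΔG = −nFE = −6 × 96485 × +0.2167 J/mol = −125 kJ/mol.

−125 kJ/mol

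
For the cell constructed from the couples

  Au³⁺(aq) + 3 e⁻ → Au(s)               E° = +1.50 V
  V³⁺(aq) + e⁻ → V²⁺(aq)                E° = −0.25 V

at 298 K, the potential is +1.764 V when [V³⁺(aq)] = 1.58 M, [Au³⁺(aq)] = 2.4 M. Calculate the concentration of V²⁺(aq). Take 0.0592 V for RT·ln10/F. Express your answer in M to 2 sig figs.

2.0 M

Au³⁺/Au is the cathode (higher E°); E°cell = +1.50 − (−0.25) = +1.75 V with n = 3.
From the Nernst equation, log Q = n(E° − E)/0.0592 = 3·(+1.75 − (+1.764))/0.0592 = −0.709.
Balancing electrons gives Au³⁺(aq) + 3 V²⁺(aq) → Au(s) + 3 V³⁺(aq); thus Q = [V³⁺(aq)]^3 / ([Au³⁺(aq)]·[V²⁺(aq)]^3).
Substituting the known concentrations and solving, log [V²⁺(aq)] = 0.308 and [V²⁺(aq)] = 2.0 M.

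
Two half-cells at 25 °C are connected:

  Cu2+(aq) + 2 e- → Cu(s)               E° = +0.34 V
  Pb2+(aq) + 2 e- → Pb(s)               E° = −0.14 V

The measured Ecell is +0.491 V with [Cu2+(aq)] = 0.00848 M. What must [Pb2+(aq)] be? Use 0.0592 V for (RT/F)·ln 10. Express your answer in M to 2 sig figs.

The Cu²⁺/Cu couple has the larger reduction potential, so it is the cathode: E°cell = +0.34 − (−0.14) = +0.48 V and n = 2.
From the Nernst equation, log Q = n(E° − E)/0.0592 = 2·(+0.48 − (+0.491))/0.0592 = −0.372.
Balancing electrons gives Cu2+(aq) + Pb(s) → Cu(s) + Pb2+(aq); thus Q = [Pb2+(aq)] / [Cu2+(aq)].
Isolating [Pb2+(aq)] in Q = 10^{−0.372} yields log [Pb2+(aq)] = −2.444, i.e. 0.0036 M.

0.0036 M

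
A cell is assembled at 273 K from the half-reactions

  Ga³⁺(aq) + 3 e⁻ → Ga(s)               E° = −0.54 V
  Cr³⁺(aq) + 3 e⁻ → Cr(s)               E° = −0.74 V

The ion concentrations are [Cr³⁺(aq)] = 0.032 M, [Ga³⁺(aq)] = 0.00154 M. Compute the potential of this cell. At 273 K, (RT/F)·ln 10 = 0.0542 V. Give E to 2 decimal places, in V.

+0.18 V

Ga³⁺/Ga is reduced (cathode, E° = −0.54 V) and Cr³⁺/Cr is oxidized (anode).
The standard potential is −0.54 − (−0.74) = +0.20 V and the balanced reaction transfers n = 3 electrons.
For the overall reaction Ga³⁺(aq) + Cr(s) → Ga(s) + Cr³⁺(aq), Q = [Cr³⁺(aq)] / [Ga³⁺(aq)] = 20.8, giving log Q = 1.318.
By the Nernst equation, E = +0.20 − (0.0542/3)·(1.318) = +0.18 V.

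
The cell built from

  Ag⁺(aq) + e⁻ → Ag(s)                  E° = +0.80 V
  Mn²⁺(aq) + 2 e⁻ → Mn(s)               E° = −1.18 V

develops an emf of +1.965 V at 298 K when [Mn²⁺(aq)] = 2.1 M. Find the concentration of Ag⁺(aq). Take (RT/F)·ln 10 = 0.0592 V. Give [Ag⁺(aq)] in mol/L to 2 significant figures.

Ag⁺/Ag is the cathode (higher E°); E°cell = +0.80 − (−1.18) = +1.98 V with n = 2.
Since E = E° − (0.0592/n)·log Q, log Q = n(E° − E)/0.0592 = 0.507.
For 2 Ag⁺(aq) + Mn(s) → 2 Ag(s) + Mn²⁺(aq), the reaction quotient is Q = [Mn²⁺(aq)] / [Ag⁺(aq)]^2.
Isolating [Ag⁺(aq)] in Q = 10^{0.507} yields log [Ag⁺(aq)] = −0.092, i.e. 0.81 M.

0.81 M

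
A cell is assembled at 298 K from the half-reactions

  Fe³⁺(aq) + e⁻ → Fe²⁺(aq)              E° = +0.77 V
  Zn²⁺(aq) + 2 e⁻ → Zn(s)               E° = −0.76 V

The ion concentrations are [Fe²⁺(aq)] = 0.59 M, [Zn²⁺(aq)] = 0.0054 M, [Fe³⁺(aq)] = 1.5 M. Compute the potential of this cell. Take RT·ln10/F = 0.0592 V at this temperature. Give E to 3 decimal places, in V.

The Fe³⁺/Fe²⁺ couple has the more positive E°, so it is the cathode; Zn²⁺/Zn is the anode.
E°cell = E°cat − E°an = +0.77 − (−0.76) = +1.53 V; n = 2.
The balanced reaction is 2 Fe³⁺(aq) + Zn(s) → 2 Fe²⁺(aq) + Zn²⁺(aq), so Q = ([Fe²⁺(aq)]^2·[Zn²⁺(aq)]) / [Fe³⁺(aq)]^2 = 0.000835 and log Q = −3.078.
Applying E = E° − (RT ln10/nF)·log Q gives +1.53 − (0.0592/2)(−3.078) = +1.621 V.

+1.621 V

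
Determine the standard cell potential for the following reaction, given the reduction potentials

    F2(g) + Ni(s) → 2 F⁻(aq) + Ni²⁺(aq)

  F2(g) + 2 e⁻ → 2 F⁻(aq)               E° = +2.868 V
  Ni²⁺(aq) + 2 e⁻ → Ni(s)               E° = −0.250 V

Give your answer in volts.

In the reaction as written, F2(g) is reduced (cathode) and Ni²⁺(aq) is produced by oxidation at the anode.
E°cell = E°(cathode) − E°(anode) = +2.868 − (−0.250) = +3.118 V.

+3.118 V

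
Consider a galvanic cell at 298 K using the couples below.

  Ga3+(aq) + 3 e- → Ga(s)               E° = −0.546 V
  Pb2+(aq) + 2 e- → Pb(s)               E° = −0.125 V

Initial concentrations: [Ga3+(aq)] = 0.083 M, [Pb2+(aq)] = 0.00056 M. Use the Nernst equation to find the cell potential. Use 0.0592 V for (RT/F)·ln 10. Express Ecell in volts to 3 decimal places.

The Pb²⁺/Pb couple has the more positive E°, so it is the cathode; Ga³⁺/Ga is the anode.
The standard potential is −0.125 − (−0.546) = +0.421 V and the balanced reaction transfers n = 6 electrons.
Balancing gives 3 Pb2+(aq) + 2 Ga(s) → 3 Pb(s) + 2 Ga3+(aq); hence Q = [Ga3+(aq)]^2 / [Pb2+(aq)]^3 = 3.92×10^7 (log Q = 7.594).
E = E° − (0.0592/n)·log Q = +0.421 − (0.0592/6)(7.594) = +0.346 V.

+0.346 V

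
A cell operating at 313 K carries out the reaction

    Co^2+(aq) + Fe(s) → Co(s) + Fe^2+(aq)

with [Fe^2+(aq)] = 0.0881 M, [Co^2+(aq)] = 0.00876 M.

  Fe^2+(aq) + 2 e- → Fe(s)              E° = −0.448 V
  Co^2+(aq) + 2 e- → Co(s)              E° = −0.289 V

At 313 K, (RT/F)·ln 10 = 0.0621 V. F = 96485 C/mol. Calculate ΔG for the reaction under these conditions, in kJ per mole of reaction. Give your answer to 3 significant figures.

−24.7 kJ/mol

The standard cell potential is −0.289 − (−0.448) = +0.159 V, with n = 2 electrons in the balanced equation.
The reaction quotient is [Fe^2+(aq)] / [Co^2+(aq)] = 10.1; by Nernst, E = +0.159 − (0.0621/2)(1.002) = +0.1279 V.
Finally ΔG = −nFE = −(2)(96485 C/mol)(+0.1279 V) = −24.7 kJ/mol.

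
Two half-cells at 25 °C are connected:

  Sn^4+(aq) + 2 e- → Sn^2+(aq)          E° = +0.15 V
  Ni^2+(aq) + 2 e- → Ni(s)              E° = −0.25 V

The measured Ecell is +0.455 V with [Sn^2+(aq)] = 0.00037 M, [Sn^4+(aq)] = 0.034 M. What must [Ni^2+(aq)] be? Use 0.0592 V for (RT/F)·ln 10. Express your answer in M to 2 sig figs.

With Sn⁴⁺/Sn²⁺ at the cathode and Ni²⁺/Ni at the anode, E°cell = +0.15 − (−0.25) = +0.40 V (n = 2).
Rearranging E = E° − (0.0592/n)·log Q gives log Q = 2(+0.40 − (+0.455))/0.0592 = −1.858.
Balancing electrons gives Sn^4+(aq) + Ni(s) → Sn^2+(aq) + Ni^2+(aq); thus Q = ([Sn^2+(aq)]·[Ni^2+(aq)]) / [Sn^4+(aq)].
Substituting the known concentrations and solving, log [Ni^2+(aq)] = 0.105 and [Ni^2+(aq)] = 1.3 M.

1.3 M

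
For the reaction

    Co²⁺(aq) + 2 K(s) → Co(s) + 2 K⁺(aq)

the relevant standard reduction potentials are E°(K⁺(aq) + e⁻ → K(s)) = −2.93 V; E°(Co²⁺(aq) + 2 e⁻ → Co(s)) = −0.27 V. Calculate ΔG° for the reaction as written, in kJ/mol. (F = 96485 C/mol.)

−513 kJ/mol

In the reaction as written Co²⁺(aq) is reduced, so the Co²⁺/Co couple is the cathode and K⁺/K is the anode.
E°cell = −0.27 − (−2.93) = +2.66 V; balancing electrons gives n = 2.
ΔG° = −nFE°cell = −(2)(96485)(+2.66) J/mol = −513 kJ/mol.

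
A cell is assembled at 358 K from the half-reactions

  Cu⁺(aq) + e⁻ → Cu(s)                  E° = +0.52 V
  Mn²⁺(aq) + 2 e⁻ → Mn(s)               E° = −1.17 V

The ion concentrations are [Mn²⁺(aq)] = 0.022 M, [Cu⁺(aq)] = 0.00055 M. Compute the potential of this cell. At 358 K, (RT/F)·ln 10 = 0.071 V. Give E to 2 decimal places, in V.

Cu⁺/Cu is reduced (cathode, E° = +0.52 V) and Mn²⁺/Mn is oxidized (anode).
E°cell = E°cat − E°an = +0.52 − (−1.17) = +1.69 V; n = 2.
The balanced reaction is 2 Cu⁺(aq) + Mn(s) → 2 Cu(s) + Mn²⁺(aq), so Q = [Mn²⁺(aq)] / [Cu⁺(aq)]^2 = 7.27×10^4 and log Q = 4.862.
E = E° − (0.071/n)·log Q = +1.69 − (0.071/2)(4.862) = +1.52 V.

+1.52 V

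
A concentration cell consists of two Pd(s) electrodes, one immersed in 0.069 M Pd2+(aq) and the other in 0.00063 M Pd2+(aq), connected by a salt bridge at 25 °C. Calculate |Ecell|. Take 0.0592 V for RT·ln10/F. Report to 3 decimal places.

0.060 V

For a concentration cell E°cell = 0, since both electrodes use the same couple.
The compartment with the higher Pd2+(aq) concentration (0.069 M) acts as the cathode; ions are reduced there and produced at the dilute (0.00063 M) anode.
With n = 2, Ecell = −(0.0592/2)·log([dilute]/[conc]) = −(0.0592/2)·log(0.00063/0.069) = +0.060 V.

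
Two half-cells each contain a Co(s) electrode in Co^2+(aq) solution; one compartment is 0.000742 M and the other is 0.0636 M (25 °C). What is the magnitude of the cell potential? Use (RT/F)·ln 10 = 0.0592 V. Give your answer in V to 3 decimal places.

For a concentration cell E°cell = 0, since both electrodes use the same couple.
The compartment with the higher Co^2+(aq) concentration (0.0636 M) acts as the cathode; ions are reduced there and produced at the dilute (0.000742 M) anode.
With n = 2, Ecell = −(0.0592/2)·log([dilute]/[conc]) = −(0.0592/2)·log(0.000742/0.0636) = +0.057 V.

0.057 V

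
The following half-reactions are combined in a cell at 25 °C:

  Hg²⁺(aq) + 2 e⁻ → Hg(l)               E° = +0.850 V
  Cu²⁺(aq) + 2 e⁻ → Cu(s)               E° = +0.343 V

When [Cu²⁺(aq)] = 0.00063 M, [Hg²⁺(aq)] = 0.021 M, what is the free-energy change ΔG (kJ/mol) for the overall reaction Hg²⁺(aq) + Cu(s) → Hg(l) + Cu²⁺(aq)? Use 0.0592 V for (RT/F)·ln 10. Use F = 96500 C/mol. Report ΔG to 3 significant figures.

−107 kJ/mol

The standard cell potential is +0.850 − (+0.343) = +0.507 V, with n = 2 electrons in the balanced equation.
Here Q = [Cu²⁺(aq)] / [Hg²⁺(aq)] = 0.03 (log Q = −1.523), giving E = +0.507 − (0.0592/2)·(−1.523) = +0.5521 V.
Then ΔG = −nFE = −2 × 96500 × +0.5521 J/mol = −107 kJ/mol.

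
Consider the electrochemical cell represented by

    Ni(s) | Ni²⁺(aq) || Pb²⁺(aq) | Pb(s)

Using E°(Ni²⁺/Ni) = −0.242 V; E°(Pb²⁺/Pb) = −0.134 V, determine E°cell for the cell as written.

By convention the left-hand electrode in cell notation is the anode (oxidation) and the right-hand electrode is the cathode (reduction).
E°cell = E°(right) − E°(left) = −0.134 − (−0.242) = +0.108 V.

+0.108 V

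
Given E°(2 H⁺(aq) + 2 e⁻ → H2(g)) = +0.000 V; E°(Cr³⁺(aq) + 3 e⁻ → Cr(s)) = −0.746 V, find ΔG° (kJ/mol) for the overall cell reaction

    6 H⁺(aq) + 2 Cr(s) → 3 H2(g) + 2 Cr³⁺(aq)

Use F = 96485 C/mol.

−432 kJ/mol

In the reaction as written H⁺(aq) is reduced, so the 2H⁺/H₂ couple is the cathode and Cr³⁺/Cr is the anode.
E°cell = +0.000 − (−0.746) = +0.746 V; balancing electrons gives n = 6.
ΔG° = −nFE°cell = −(6)(96485)(+0.746) J/mol = −432 kJ/mol.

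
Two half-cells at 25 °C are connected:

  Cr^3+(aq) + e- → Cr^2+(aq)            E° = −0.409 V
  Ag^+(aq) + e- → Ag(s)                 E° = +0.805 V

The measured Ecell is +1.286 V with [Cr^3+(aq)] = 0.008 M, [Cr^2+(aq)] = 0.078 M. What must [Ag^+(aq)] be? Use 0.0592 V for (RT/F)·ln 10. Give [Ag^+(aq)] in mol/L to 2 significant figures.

The Ag⁺/Ag couple has the larger reduction potential, so it is the cathode: E°cell = +0.805 − (−0.409) = +1.214 V and n = 1.
Since E = E° − (0.0592/n)·log Q, log Q = n(E° − E)/0.0592 = −1.216.
For Ag^+(aq) + Cr^2+(aq) → Ag(s) + Cr^3+(aq), the reaction quotient is Q = [Cr^3+(aq)] / ([Ag^+(aq)]·[Cr^2+(aq)]).
Substituting the known concentrations and solving, log [Ag^+(aq)] = 0.227 and [Ag^+(aq)] = 1.7 M.

1.7 M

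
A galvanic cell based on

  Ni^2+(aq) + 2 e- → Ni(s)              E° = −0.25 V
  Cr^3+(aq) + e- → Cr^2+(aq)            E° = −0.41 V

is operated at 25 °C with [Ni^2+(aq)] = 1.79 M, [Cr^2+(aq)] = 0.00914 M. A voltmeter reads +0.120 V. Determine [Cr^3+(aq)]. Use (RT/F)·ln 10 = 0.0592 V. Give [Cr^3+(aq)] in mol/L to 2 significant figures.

0.058 M

With Ni²⁺/Ni at the cathode and Cr³⁺/Cr²⁺ at the anode, E°cell = −0.25 − (−0.41) = +0.16 V (n = 2).
From the Nernst equation, log Q = n(E° − E)/0.0592 = 2·(+0.16 − (+0.120))/0.0592 = 1.351.
The balanced reaction is Ni^2+(aq) + 2 Cr^2+(aq) → Ni(s) + 2 Cr^3+(aq), so Q = [Cr^3+(aq)]^2 / ([Ni^2+(aq)]·[Cr^2+(aq)]^2).
Substituting the known concentrations and solving, log [Cr^3+(aq)] = −1.237 and [Cr^3+(aq)] = 0.058 M.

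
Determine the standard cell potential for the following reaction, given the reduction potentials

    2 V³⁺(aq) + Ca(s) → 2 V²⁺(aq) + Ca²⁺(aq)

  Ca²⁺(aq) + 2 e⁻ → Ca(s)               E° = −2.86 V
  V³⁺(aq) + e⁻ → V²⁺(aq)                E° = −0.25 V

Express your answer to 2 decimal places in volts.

+2.61 V

In the reaction as written, V³⁺(aq) is reduced (cathode) and Ca²⁺(aq) is produced by oxidation at the anode.
E°cell = E°(cathode) − E°(anode) = −0.25 − (−2.86) = +2.61 V.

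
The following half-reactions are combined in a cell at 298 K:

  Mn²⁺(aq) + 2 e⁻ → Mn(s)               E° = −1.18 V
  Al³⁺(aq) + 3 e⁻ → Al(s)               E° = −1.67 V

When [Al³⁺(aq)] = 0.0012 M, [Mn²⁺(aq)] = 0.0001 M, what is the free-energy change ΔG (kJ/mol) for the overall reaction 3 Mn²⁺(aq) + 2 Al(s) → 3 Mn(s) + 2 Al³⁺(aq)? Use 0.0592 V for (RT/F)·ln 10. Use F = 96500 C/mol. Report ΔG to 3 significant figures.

−249 kJ/mol

With Mn²⁺/Mn reduced at the cathode, E°cell = −1.18 − (−1.67) = +0.49 V and n = 6.
Q = [Al³⁺(aq)]^2 / [Mn²⁺(aq)]^3 = 1.44×10^6, so log Q = 6.158 and E = +0.49 − (0.0592/6)(6.158) = +0.4292 V.
ΔG = −nFE = −(6)(96500)(+0.4292) J/mol = −249 kJ/mol.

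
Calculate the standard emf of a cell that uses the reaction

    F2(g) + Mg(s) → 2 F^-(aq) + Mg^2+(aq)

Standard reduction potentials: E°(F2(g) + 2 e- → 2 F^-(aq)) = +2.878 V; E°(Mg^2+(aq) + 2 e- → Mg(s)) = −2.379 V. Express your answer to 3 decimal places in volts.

In the reaction as written, F2(g) is reduced (cathode) and Mg^2+(aq) is produced by oxidation at the anode.
E°cell = E°(cathode) − E°(anode) = +2.878 − (−2.379) = +5.257 V.

+5.257 V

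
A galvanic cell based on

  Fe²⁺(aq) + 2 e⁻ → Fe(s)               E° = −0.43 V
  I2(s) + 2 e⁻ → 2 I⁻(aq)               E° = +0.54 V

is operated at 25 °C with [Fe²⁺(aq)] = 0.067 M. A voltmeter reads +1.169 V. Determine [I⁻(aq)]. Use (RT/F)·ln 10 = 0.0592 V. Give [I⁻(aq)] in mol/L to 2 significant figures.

With I₂/I⁻ at the cathode and Fe²⁺/Fe at the anode, E°cell = +0.54 − (−0.43) = +0.97 V (n = 2).
Since E = E° − (0.0592/n)·log Q, log Q = n(E° − E)/0.0592 = −6.723.
The balanced reaction is I2(s) + Fe(s) → 2 I⁻(aq) + Fe²⁺(aq), so Q = [I⁻(aq)]^2·[Fe²⁺(aq)].
Substituting the known concentrations and solving, log [I⁻(aq)] = −2.775 and [I⁻(aq)] = 0.0017 M.

0.0017 M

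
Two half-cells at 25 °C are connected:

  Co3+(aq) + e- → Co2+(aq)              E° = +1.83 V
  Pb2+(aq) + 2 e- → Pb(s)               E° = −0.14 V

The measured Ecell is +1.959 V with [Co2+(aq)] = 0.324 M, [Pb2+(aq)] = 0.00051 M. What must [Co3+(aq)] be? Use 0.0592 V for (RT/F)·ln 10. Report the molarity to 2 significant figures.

With Co³⁺/Co²⁺ at the cathode and Pb²⁺/Pb at the anode, E°cell = +1.83 − (−0.14) = +1.97 V (n = 2).
Since E = E° − (0.0592/n)·log Q, log Q = n(E° − E)/0.0592 = 0.372.
Balancing electrons gives 2 Co3+(aq) + Pb(s) → 2 Co2+(aq) + Pb2+(aq); thus Q = ([Co2+(aq)]^2·[Pb2+(aq)]) / [Co3+(aq)]^2.
Substituting the known concentrations and solving, log [Co3+(aq)] = −2.322 and [Co3+(aq)] = 0.0048 M.

0.0048 M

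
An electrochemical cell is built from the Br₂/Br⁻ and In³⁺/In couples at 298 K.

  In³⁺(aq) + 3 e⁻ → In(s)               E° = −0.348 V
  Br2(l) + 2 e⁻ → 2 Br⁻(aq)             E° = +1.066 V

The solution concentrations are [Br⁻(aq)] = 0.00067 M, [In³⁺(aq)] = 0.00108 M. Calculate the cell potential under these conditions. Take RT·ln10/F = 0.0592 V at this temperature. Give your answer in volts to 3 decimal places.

+1.660 V

Br₂/Br⁻ is reduced (cathode, E° = +1.066 V) and In³⁺/In is oxidized (anode).
E°cell = +1.066 − (−0.348) = +1.414 V, with n = 6 electrons transferred.
For the overall reaction 3 Br2(l) + 2 In(s) → 6 Br⁻(aq) + 2 In³⁺(aq), Q = [Br⁻(aq)]^6·[In³⁺(aq)]^2 = 1.06×10^−25, giving log Q = −24.977.
Applying E = E° − (RT ln10/nF)·log Q gives +1.414 − (0.0592/6)(−24.977) = +1.660 V.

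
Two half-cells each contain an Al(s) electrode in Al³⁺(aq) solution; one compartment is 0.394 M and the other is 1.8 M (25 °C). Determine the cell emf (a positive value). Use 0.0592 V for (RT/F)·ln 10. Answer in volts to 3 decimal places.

0.013 V

For a concentration cell E°cell = 0, since both electrodes use the same couple.
The compartment with the higher Al³⁺(aq) concentration (1.8 M) acts as the cathode; ions are reduced there and produced at the dilute (0.394 M) anode.
With n = 3, Ecell = −(0.0592/3)·log([dilute]/[conc]) = −(0.0592/3)·log(0.394/1.8) = +0.013 V.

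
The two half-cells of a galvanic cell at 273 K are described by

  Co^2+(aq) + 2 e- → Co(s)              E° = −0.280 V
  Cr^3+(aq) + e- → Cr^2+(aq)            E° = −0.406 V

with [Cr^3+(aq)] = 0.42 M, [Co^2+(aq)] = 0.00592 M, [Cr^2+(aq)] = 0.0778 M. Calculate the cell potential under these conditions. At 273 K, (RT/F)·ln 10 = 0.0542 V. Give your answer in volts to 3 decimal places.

Since E°(Co²⁺/Co) > E°(Cr³⁺/Cr²⁺), Co²⁺/Co serves as the cathode.
E°cell = −0.280 − (−0.406) = +0.126 V, with n = 2 electrons transferred.
The balanced reaction is Co^2+(aq) + 2 Cr^2+(aq) → Co(s) + 2 Cr^3+(aq), so Q = [Cr^3+(aq)]^2 / ([Co^2+(aq)]·[Cr^2+(aq)]^2) = 4.92×10^3 and log Q = 3.692.
Applying E = E° − (RT ln10/nF)·log Q gives +0.126 − (0.0542/2)(3.692) = +0.026 V.

+0.026 V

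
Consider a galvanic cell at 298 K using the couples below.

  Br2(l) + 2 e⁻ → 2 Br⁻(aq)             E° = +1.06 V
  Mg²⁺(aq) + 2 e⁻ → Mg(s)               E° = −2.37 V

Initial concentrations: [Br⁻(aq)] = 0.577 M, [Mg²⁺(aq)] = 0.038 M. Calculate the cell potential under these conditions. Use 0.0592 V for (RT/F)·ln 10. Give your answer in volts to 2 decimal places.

The Br₂/Br⁻ couple has the more positive E°, so it is the cathode; Mg²⁺/Mg is the anode.
The standard potential is +1.06 − (−2.37) = +3.43 V and the balanced reaction transfers n = 2 electrons.
For the overall reaction Br2(l) + Mg(s) → 2 Br⁻(aq) + Mg²⁺(aq), Q = [Br⁻(aq)]^2·[Mg²⁺(aq)] = 0.0127, giving log Q = −1.898.
E = E° − (0.0592/n)·log Q = +3.43 − (0.0592/2)(−1.898) = +3.49 V.

+3.49 V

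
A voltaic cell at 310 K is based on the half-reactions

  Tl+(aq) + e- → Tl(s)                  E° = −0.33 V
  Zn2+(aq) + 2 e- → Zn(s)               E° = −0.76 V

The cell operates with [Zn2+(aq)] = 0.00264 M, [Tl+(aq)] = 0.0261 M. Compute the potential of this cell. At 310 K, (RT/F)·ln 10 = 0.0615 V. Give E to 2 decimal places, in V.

+0.41 V

The Tl⁺/Tl couple has the more positive E°, so it is the cathode; Zn²⁺/Zn is the anode.
The standard potential is −0.33 − (−0.76) = +0.43 V and the balanced reaction transfers n = 2 electrons.
The balanced reaction is 2 Tl+(aq) + Zn(s) → 2 Tl(s) + Zn2+(aq), so Q = [Zn2+(aq)] / [Tl+(aq)]^2 = 3.88 and log Q = 0.588.
E = E° − (0.0615/n)·log Q = +0.43 − (0.0615/2)(0.588) = +0.41 V.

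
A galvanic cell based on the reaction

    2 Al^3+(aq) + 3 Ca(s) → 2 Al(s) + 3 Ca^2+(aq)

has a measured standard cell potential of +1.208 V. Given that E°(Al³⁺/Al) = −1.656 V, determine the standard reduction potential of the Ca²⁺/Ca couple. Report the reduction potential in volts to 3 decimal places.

−2.864 V

In the reaction as written the Al³⁺/Al couple is reduced (cathode) and Ca²⁺/Ca is oxidized (anode), so E°cell = E°(Al³⁺/Al) − E°(Ca²⁺/Ca).
E°(Ca²⁺/Ca) = E°(cathode) − E°cell = −1.656 − (+1.208) = −2.864 V.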